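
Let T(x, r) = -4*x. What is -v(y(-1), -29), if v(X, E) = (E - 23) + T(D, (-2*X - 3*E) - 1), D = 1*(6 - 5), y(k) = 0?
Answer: 56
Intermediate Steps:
D = 1 (D = 1*1 = 1)
v(X, E) = -27 + E (v(X, E) = (E - 23) - 4*1 = (-23 + E) - 4 = -27 + E)
-v(y(-1), -29) = -(-27 - 29) = -1*(-56) = 56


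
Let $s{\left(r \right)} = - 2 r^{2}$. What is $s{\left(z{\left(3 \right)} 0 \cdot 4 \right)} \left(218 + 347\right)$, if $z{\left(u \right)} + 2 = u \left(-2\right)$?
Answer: $0$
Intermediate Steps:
$z{\left(u \right)} = -2 - 2 u$ ($z{\left(u \right)} = -2 + u \left(-2\right) = -2 - 2 u$)
$s{\left(z{\left(3 \right)} 0 \cdot 4 \right)} \left(218 + 347\right) = - 2 \left(\left(-2 - 6\right) 0 \cdot 4\right)^{2} \left(218 + 347\right) = - 2 \left(\left(-2 - 6\right) 0 \cdot 4\right)^{2} \cdot 565 = - 2 \left(\left(-8\right) 0 \cdot 4\right)^{2} \cdot 565 = - 2 \left(0 \cdot 4\right)^{2} \cdot 565 = - 2 \cdot 0^{2} \cdot 565 = \left(-2\right) 0 \cdot 565 = 0 \cdot 565 = 0$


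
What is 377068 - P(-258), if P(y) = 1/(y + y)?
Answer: 194567089/516 ≈ 3.7707e+5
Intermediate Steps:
P(y) = 1/(2*y)
377068 - P(-258) = 377068 - 1/(2*(-258)) = 377068 - (-1)/(2*258) = 377068 - 1*(-1/516) = 377068 + 1/516 = 194567089/516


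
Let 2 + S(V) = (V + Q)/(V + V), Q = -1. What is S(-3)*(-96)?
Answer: 128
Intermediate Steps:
S(V) = -2 + (-1 + V)/(2*V) (S(V) = -2 + (V - 1)/(V + V) = -2 + (-1 + V)/((2*V)) = -2 + (-1 + V)*(1/(2*V)) = -2 + (-1 + V)/(2*V))
S(-3)*(-96) = ((1/2)*(-1 - 3*(-3))/(-3))*(-96) = ((1/2)*(-1/3)*(-1 + 9))*(-96) = ((1/2)*(-1/3)*8)*(-96) = -4/3*(-96) = 128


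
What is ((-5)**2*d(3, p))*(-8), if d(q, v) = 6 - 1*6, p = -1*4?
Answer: 0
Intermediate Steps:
p = -4
d(q, v) = 0 (d(q, v) = 6 - 6 = 0)
((-5)**2*d(3, p))*(-8) = ((-5)**2*0)*(-8) = (25*0)*(-8) = 0*(-8) = 0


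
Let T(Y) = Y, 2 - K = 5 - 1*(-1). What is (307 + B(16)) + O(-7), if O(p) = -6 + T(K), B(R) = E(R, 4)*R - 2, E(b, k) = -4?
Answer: 231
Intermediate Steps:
B(R) = -2 - 4*R (B(R) = -4*R - 2 = -2 - 4*R)
K = -4 (K = 2 - (5 - 1*(-1)) = 2 - (5 + 1) = 2 - 1*6 = 2 - 6 = -4)
O(p) = -10 (O(p) = -6 - 4 = -10)
(307 + B(16)) + O(-7) = (307 + (-2 - 4*16)) - 10 = (307 + (-2 - 64)) - 10 = (307 - 66) - 10 = 241 - 10 = 231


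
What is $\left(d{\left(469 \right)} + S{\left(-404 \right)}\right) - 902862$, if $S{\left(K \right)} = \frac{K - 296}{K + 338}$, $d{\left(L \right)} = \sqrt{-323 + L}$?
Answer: $- \frac{29794096}{33} + \sqrt{146} \approx -9.0284 \cdot 10^{5}$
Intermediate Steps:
$S{\left(K \right)} = \frac{-296 + K}{338 + K}$
$\left(d{\left(469 \right)} + S{\left(-404 \right)}\right) - 902862 = \left(\sqrt{-323 + 469} + \frac{-296 - 404}{338 - 404}\right) - 902862 = \left(\sqrt{146} + \frac{1}{-66} \left(-700\right)\right) - 902862 = \left(\sqrt{146} - - \frac{350}{33}\right) - 902862 = \left(\sqrt{146} + \frac{350}{33}\right) - 902862 = \left(\frac{350}{33} + \sqrt{146}\right) - 902862 = - \frac{29794096}{33} + \sqrt{146}$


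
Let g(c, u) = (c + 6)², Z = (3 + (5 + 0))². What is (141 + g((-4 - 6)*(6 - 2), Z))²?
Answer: 1682209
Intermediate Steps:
Z = 64 (Z = (3 + 5)² = 8² = 64)
g(c, u) = (6 + c)²
(141 + g((-4 - 6)*(6 - 2), Z))² = (141 + (6 + (-4 - 6)*(6 - 2))²)² = (141 + (6 - 10*4)²)² = (141 + (6 - 40)²)² = (141 + (-34)²)² = (141 + 1156)² = 1297² = 1682209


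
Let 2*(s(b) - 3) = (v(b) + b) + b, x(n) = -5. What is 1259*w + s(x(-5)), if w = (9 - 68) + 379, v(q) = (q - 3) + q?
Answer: 805743/2 ≈ 4.0287e+5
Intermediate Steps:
v(q) = -3 + 2*q (v(q) = (-3 + q) + q = -3 + 2*q)
w = 320 (w = -59 + 379 = 320)
s(b) = 3/2 + 2*b (s(b) = 3 + (((-3 + 2*b) + b) + b)/2 = 3 + ((-3 + 3*b) + b)/2 = 3 + (-3 + 4*b)/2 = 3 + (-3/2 + 2*b) = 3/2 + 2*b)
1259*w + s(x(-5)) = 1259*320 + (3/2 + 2*(-5)) = 402880 + (3/2 - 10) = 402880 - 17/2 = 805743/2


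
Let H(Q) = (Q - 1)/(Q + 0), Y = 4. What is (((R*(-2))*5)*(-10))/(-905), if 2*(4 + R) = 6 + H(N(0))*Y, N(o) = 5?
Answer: -12/181 ≈ -0.066298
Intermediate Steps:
H(Q) = (-1 + Q)/Q
R = 3/5 (R = -4 + (6 + ((-1 + 5)/5)*4)/2 = -4 + (6 + ((1/5)*4)*4)/2 = -4 + (6 + (4/5)*4)/2 = -4 + (6 + 16/5)/2 = -4 + (1/2)*(46/5) = -4 + 23/5 = 3/5 ≈ 0.60000)
(((R*(-2))*5)*(-10))/(-905) = ((((3/5)*(-2))*5)*(-10))/(-905) = (-6/5*5*(-10))*(-1/905) = -6*(-10)*(-1/905) = 60*(-1/905) = -12/181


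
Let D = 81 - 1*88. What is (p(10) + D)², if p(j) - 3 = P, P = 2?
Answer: 4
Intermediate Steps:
p(j) = 5 (p(j) = 3 + 2 = 5)
D = -7 (D = 81 - 88 = -7)
(p(10) + D)² = (5 - 7)² = (-2)² = 4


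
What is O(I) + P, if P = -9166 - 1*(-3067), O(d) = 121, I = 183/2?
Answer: -5978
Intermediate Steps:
I = 183/2 (I = 183*(1/2) = 183/2 ≈ 91.500)
P = -6099 (P = -9166 + 3067 = -6099)
O(I) + P = 121 - 6099 = -5978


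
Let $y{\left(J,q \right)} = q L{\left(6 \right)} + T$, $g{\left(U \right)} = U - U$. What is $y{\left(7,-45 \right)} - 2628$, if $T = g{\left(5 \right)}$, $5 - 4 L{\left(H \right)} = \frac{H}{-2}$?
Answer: $-2718$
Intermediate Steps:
$g{\left(U \right)} = 0$
$L{\left(H \right)} = \frac{5}{4} + \frac{H}{8}$ ($L{\left(H \right)} = \frac{5}{4} - \frac{H \frac{1}{-2}}{4} = \frac{5}{4} - \frac{H \left(- \frac{1}{2}\right)}{4} = \frac{5}{4} - \frac{\left(- \frac{1}{2}\right) H}{4} = \frac{5}{4} + \frac{H}{8}$)
$T = 0$
$y{\left(J,q \right)} = 2 q$ ($y{\left(J,q \right)} = q \left(\frac{5}{4} + \frac{1}{8} \cdot 6\right) + 0 = q \left(\frac{5}{4} + \frac{3}{4}\right) + 0 = q 2 + 0 = 2 q + 0 = 2 q$)
$y{\left(7,-45 \right)} - 2628 = 2 \left(-45\right) - 2628 = -90 - 2628 = -2718$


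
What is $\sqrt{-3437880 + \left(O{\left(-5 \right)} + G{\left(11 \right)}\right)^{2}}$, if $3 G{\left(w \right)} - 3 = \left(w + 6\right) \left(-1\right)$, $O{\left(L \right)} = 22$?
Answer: $\frac{2 i \sqrt{7734554}}{3} \approx 1854.1 i$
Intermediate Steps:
$G{\left(w \right)} = -1 - \frac{w}{3}$ ($G{\left(w \right)} = 1 + \frac{\left(w + 6\right) \left(-1\right)}{3} = 1 + \frac{\left(6 + w\right) \left(-1\right)}{3} = 1 + \frac{-6 - w}{3} = 1 - \left(2 + \frac{w}{3}\right) = -1 - \frac{w}{3}$)
$\sqrt{-3437880 + \left(O{\left(-5 \right)} + G{\left(11 \right)}\right)^{2}} = \sqrt{-3437880 + \left(22 - \frac{14}{3}\right)^{2}} = \sqrt{-3437880 + \left(\frac{52}{3}\right)^{2}} = \sqrt{-3437880 + \frac{2704}{9}} = \sqrt{- \frac{30938216}{9}} = \frac{2 i \sqrt{7734554}}{3}$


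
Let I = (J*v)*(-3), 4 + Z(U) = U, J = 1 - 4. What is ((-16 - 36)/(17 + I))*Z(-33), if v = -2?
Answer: -1924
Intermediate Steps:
J = -3
Z(U) = -4 + U
I = -18 (I = -3*(-2)*(-3) = 6*(-3) = -18)
((-16 - 36)/(17 + I))*Z(-33) = ((-16 - 36)/(17 - 18))*(-4 - 33) = -52/(-1)*(-37) = -52*(-1)*(-37) = 52*(-37) = -1924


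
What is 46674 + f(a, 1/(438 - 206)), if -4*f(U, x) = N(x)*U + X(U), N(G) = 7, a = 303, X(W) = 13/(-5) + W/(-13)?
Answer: 11999059/260 ≈ 46150.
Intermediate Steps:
X(W) = -13/5 - W/13 (X(W) = 13*(-⅕) + W*(-1/13) = -13/5 - W/13)
f(U, x) = 13/20 - 45*U/26 (f(U, x) = -(7*U + (-13/5 - U/13))/4 = -(-13/5 + 90*U/13)/4 = 13/20 - 45*U/26)
46674 + f(a, 1/(438 - 206)) = 46674 + (13/20 - 45/26*303) = 46674 + (13/20 - 13635/26) = 46674 - 136181/260 = 11999059/260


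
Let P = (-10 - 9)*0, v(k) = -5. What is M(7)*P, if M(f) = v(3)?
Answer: 0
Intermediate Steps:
M(f) = -5
P = 0 (P = -19*0 = 0)
M(7)*P = -5*0 = 0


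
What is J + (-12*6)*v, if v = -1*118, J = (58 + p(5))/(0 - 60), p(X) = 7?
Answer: 101939/12 ≈ 8494.9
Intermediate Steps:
J = -13/12 (J = (58 + 7)/(0 - 60) = 65/(-60) = 65*(-1/60) = -13/12 ≈ -1.0833)
v = -118
J + (-12*6)*v = -13/12 - 12*6*(-118) = -13/12 - 72*(-118) = -13/12 + 8496 = 101939/12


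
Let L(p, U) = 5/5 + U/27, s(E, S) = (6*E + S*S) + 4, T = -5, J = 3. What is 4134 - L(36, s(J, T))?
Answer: 111544/27 ≈ 4131.3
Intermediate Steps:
s(E, S) = 4 + S² + 6*E (s(E, S) = (6*E + S²) + 4 = (S² + 6*E) + 4 = 4 + S² + 6*E)
L(p, U) = 1 + U/27 (L(p, U) = 5*(⅕) + U*(1/27) = 1 + U/27)
4134 - L(36, s(J, T)) = 4134 - (1 + (4 + (-5)² + 6*3)/27) = 4134 - (1 + (4 + 25 + 18)/27) = 4134 - (1 + (1/27)*47) = 4134 - (1 + 47/27) = 4134 - 1*74/27 = 4134 - 74/27 = 111544/27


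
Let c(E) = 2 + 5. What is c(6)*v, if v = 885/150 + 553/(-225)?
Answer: 10843/450 ≈ 24.096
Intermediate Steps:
c(E) = 7
v = 1549/450 (v = 885*(1/150) + 553*(-1/225) = 59/10 - 553/225 = 1549/450 ≈ 3.4422)
c(6)*v = 7*(1549/450) = 10843/450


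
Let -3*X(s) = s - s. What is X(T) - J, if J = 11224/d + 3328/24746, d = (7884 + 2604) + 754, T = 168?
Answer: -78790620/69548633 ≈ -1.1329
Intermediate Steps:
d = 11242 (d = 10488 + 754 = 11242)
X(s) = 0 (X(s) = -(s - s)/3 = -⅓*0 = 0)
J = 78790620/69548633 (J = 11224/11242 + 3328/24746 = 11224*(1/11242) + 3328*(1/24746) = 5612/5621 + 1664/12373 = 78790620/69548633 ≈ 1.1329)
X(T) - J = 0 - 1*78790620/69548633 = 0 - 78790620/69548633 = -78790620/69548633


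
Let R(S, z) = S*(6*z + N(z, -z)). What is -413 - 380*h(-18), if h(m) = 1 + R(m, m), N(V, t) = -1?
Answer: -746353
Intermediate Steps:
R(S, z) = S*(-1 + 6*z) (R(S, z) = S*(6*z - 1) = S*(-1 + 6*z))
h(m) = 1 + m*(-1 + 6*m)
-413 - 380*h(-18) = -413 - 380*(1 - 18*(-1 + 6*(-18))) = -413 - 380*(1 - 18*(-1 - 108)) = -413 - 380*(1 - 18*(-109)) = -413 - 380*(1 + 1962) = -413 - 380*1963 = -413 - 745940 = -746353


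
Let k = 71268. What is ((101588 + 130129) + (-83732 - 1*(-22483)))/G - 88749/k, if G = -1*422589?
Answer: -16551088195/10039024284 ≈ -1.6487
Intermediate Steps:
G = -422589
((101588 + 130129) + (-83732 - 1*(-22483)))/G - 88749/k = ((101588 + 130129) + (-83732 - 1*(-22483)))/(-422589) - 88749/71268 = (231717 + (-83732 + 22483))*(-1/422589) - 88749*1/71268 = (231717 - 61249)*(-1/422589) - 29583/23756 = 170468*(-1/422589) - 29583/23756 = -170468/422589 - 29583/23756 = -16551088195/10039024284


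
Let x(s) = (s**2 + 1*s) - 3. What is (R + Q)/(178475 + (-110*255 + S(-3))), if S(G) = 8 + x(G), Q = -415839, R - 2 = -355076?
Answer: -5391/1052 ≈ -5.1245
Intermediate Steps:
R = -355074 (R = 2 - 355076 = -355074)
x(s) = -3 + s + s**2 (x(s) = (s**2 + s) - 3 = (s + s**2) - 3 = -3 + s + s**2)
S(G) = 5 + G + G**2 (S(G) = 8 + (-3 + G + G**2) = 5 + G + G**2)
(R + Q)/(178475 + (-110*255 + S(-3))) = (-355074 - 415839)/(178475 + (-110*255 + (5 - 3 + (-3)**2))) = -770913/(178475 + (-28050 + (5 - 3 + 9))) = -770913/(178475 + (-28050 + 11)) = -770913/(178475 - 28039) = -770913/150436 = -770913*1/150436 = -5391/1052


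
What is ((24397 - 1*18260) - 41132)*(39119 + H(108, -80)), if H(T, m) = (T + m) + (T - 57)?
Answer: -1371734010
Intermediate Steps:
H(T, m) = -57 + m + 2*T (H(T, m) = (T + m) + (-57 + T) = -57 + m + 2*T)
((24397 - 1*18260) - 41132)*(39119 + H(108, -80)) = ((24397 - 1*18260) - 41132)*(39119 + (-57 - 80 + 2*108)) = ((24397 - 18260) - 41132)*(39119 + (-57 - 80 + 216)) = (6137 - 41132)*(39119 + 79) = -34995*39198 = -1371734010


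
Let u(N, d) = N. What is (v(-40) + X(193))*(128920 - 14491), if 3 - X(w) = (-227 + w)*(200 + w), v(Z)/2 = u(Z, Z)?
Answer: 1520189265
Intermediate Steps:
v(Z) = 2*Z
X(w) = 3 - (-227 + w)*(200 + w)
(v(-40) + X(193))*(128920 - 14491) = (2*(-40) + (45403 - 1*193² + 27*193))*(128920 - 14491) = (-80 + (45403 - 1*37249 + 5211))*114429 = (-80 + (45403 - 37249 + 5211))*114429 = (-80 + 13365)*114429 = 13285*114429 = 1520189265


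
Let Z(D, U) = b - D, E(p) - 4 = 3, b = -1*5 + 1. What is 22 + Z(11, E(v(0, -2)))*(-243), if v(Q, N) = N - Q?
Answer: 3667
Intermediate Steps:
b = -4 (b = -5 + 1 = -4)
E(p) = 7 (E(p) = 4 + 3 = 7)
Z(D, U) = -4 - D
22 + Z(11, E(v(0, -2)))*(-243) = 22 + (-4 - 1*11)*(-243) = 22 + (-4 - 11)*(-243) = 22 - 15*(-243) = 22 + 3645 = 3667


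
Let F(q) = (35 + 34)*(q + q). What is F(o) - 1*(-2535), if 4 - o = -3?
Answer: 3501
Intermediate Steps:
o = 7 (o = 4 - 1*(-3) = 4 + 3 = 7)
F(q) = 138*q (F(q) = 69*(2*q) = 138*q)
F(o) - 1*(-2535) = 138*7 - 1*(-2535) = 966 + 2535 = 3501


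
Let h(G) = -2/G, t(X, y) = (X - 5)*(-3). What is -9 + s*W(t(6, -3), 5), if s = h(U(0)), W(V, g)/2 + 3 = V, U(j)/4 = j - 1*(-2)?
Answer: -6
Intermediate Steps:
U(j) = 8 + 4*j (U(j) = 4*(j - 1*(-2)) = 4*(j + 2) = 4*(2 + j) = 8 + 4*j)
t(X, y) = 15 - 3*X (t(X, y) = (-5 + X)*(-3) = 15 - 3*X)
W(V, g) = -6 + 2*V
s = -¼ (s = -2/(8 + 4*0) = -2/(8 + 0) = -2/8 = -2*⅛ = -¼ ≈ -0.25000)
-9 + s*W(t(6, -3), 5) = -9 - (-6 + 2*(15 - 3*6))/4 = -9 - (-6 + 2*(15 - 18))/4 = -9 - (-6 + 2*(-3))/4 = -9 - (-6 - 6)/4 = -9 - ¼*(-12) = -9 + 3 = -6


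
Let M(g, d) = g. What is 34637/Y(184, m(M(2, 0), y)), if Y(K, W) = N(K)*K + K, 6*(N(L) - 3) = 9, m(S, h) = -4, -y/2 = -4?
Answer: 34637/1012 ≈ 34.226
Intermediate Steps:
y = 8 (y = -2*(-4) = 8)
N(L) = 9/2 (N(L) = 3 + (1/6)*9 = 3 + 3/2 = 9/2)
Y(K, W) = 11*K/2 (Y(K, W) = 9*K/2 + K = 11*K/2)
34637/Y(184, m(M(2, 0), y)) = 34637/(((11/2)*184)) = 34637/1012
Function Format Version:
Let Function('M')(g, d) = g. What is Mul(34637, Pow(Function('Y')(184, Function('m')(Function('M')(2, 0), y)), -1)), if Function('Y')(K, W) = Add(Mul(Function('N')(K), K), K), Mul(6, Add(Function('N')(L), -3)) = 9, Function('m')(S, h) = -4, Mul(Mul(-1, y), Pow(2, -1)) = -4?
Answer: Rational(34637, 1012) ≈ 34.226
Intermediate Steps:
y = 8 (y = Mul(-2, -4) = 8)
Function('N')(L) = Rational(9, 2) (Function('N')(L) = Add(3, Mul(Rational(1, 6), 9)) = Add(3, Rational(3, 2)) = Rational(9, 2))
Function('Y')(K, W) = Mul(Rational(11, 2), K) (Function('Y')(K, W) = Add(Mul(Rational(9, 2), K), K) = Mul(Rational(11, 2), K))
Mul(34637, Pow(Function('Y')(184, Function('m')(Function('M')(2, 0), y)), -1)) = Mul(34637, Pow(Mul(Rational(11, 2), 184), -1)) = Mul(34637, Pow(1012, -1)) = Mul(34637, Rational(1, 1012)) = Rational(34637, 1012)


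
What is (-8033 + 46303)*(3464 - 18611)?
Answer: -579675690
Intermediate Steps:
(-8033 + 46303)*(3464 - 18611) = 38270*(-15147) = -579675690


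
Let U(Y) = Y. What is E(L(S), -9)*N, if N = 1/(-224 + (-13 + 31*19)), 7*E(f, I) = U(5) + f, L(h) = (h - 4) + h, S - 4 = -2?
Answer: 5/2464 ≈ 0.0020292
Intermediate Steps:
S = 2 (S = 4 - 2 = 2)
L(h) = -4 + 2*h (L(h) = (-4 + h) + h = -4 + 2*h)
E(f, I) = 5/7 + f/7 (E(f, I) = (5 + f)/7 = 5/7 + f/7)
N = 1/352 (N = 1/(-224 + (-13 + 589)) = 1/(-224 + 576) = 1/352 ≈ 0.0028409)
E(L(S), -9)*N = (5/7 + (-4 + 2*2)/7)*(1/352) = (5/7 + (-4 + 4)/7)*(1/352) = (5/7 + (⅐)*0)*(1/352) = (5/7 + 0)*(1/352) = (5/7)*(1/352) = 5/2464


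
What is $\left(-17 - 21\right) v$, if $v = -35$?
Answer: $1330$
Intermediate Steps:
$\left(-17 - 21\right) v = \left(-17 - 21\right) \left(-35\right) = \left(-38\right) \left(-35\right) = 1330$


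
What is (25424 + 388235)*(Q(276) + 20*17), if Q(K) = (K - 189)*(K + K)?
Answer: 20006203876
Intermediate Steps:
Q(K) = 2*K*(-189 + K) (Q(K) = (-189 + K)*(2*K) = 2*K*(-189 + K))
(25424 + 388235)*(Q(276) + 20*17) = (25424 + 388235)*(2*276*(-189 + 276) + 20*17) = 413659*(2*276*87 + 340) = 413659*(48024 + 340) = 413659*48364 = 20006203876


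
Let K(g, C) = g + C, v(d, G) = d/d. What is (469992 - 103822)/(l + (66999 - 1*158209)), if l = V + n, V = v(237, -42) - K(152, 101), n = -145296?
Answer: -183085/118379 ≈ -1.5466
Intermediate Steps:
v(d, G) = 1
K(g, C) = C + g
V = -252 (V = 1 - (101 + 152) = 1 - 1*253 = 1 - 253 = -252)
l = -145548 (l = -252 - 145296 = -145548)
(469992 - 103822)/(l + (66999 - 1*158209)) = (469992 - 103822)/(-145548 + (66999 - 1*158209)) = 366170/(-145548 + (66999 - 158209)) = 366170/(-145548 - 91210) = 366170/(-236758) = 366170*(-1/236758) = -183085/118379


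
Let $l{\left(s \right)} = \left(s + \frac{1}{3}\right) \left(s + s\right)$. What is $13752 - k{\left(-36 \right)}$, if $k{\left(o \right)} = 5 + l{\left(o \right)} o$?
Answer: $106195$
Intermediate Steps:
$l{\left(s \right)} = 2 s \left(\frac{1}{3} + s\right)$ ($l{\left(s \right)} = \left(s + \frac{1}{3}\right) 2 s = \left(\frac{1}{3} + s\right) 2 s = 2 s \left(\frac{1}{3} + s\right)$)
$k{\left(o \right)} = 5 + \frac{2 o^{2} \left(1 + 3 o\right)}{3}$ ($k{\left(o \right)} = 5 + \frac{2 o \left(1 + 3 o\right)}{3} o = 5 + \frac{2 o^{2} \left(1 + 3 o\right)}{3}$)
$13752 - k{\left(-36 \right)} = 13752 - \left(5 + \left(-36\right)^{2} \left(\frac{2}{3} + 2 \left(-36\right)\right)\right) = 13752 - \left(5 + 1296 \left(\frac{2}{3} - 72\right)\right) = 13752 - \left(5 + 1296 \left(- \frac{214}{3}\right)\right) = 13752 - \left(5 - 92448\right) = 13752 - -92443 = 13752 + 92443 = 106195$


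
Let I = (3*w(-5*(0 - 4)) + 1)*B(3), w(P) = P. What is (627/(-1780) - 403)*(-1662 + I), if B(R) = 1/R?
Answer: 707197495/1068 ≈ 6.6217e+5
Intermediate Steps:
B(R) = 1/R
I = 61/3 (I = (3*(-5*(0 - 4)) + 1)/3 = (3*(-5*(-4)) + 1)*(⅓) = (3*20 + 1)*(⅓) = (60 + 1)*(⅓) = 61*(⅓) = 61/3 ≈ 20.333)
(627/(-1780) - 403)*(-1662 + I) = (627/(-1780) - 403)*(-1662 + 61/3) = (627*(-1/1780) - 403)*(-4925/3) = (-627/1780 - 403)*(-4925/3) = -717967/1780*(-4925/3) = 707197495/1068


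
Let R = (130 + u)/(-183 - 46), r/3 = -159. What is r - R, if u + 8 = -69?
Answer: -109180/229 ≈ -476.77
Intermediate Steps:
u = -77 (u = -8 - 69 = -77)
r = -477 (r = 3*(-159) = -477)
R = -53/229 (R = (130 - 77)/(-183 - 46) = 53/(-229) = 53*(-1/229) = -53/229 ≈ -0.23144)
r - R = -477 - 1*(-53/229) = -477 + 53/229 = -109180/229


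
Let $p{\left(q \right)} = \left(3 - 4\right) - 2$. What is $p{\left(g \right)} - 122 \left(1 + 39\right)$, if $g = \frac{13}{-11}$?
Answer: $-4883$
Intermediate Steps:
$g = - \frac{13}{11}$ ($g = 13 \left(- \frac{1}{11}\right) = - \frac{13}{11} \approx -1.1818$)
$p{\left(q \right)} = -3$ ($p{\left(q \right)} = -1 - 2 = -3$)
$p{\left(g \right)} - 122 \left(1 + 39\right) = -3 - 122 \left(1 + 39\right) = -3 - 4880 = -4883$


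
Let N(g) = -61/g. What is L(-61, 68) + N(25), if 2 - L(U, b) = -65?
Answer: 1614/25 ≈ 64.560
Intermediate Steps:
L(U, b) = 67 (L(U, b) = 2 - 1*(-65) = 2 + 65 = 67)
L(-61, 68) + N(25) = 67 - 61/25 = 1614/25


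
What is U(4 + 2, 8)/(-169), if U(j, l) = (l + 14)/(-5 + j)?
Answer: -22/169 ≈ -0.13018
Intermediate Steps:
U(j, l) = (14 + l)/(-5 + j)
U(4 + 2, 8)/(-169) = ((14 + 8)/(-5 + (4 + 2)))/(-169) = (22/(-5 + 6))*(-1/169) = (22/1)*(-1/169) = (1*22)*(-1/169) = 22*(-1/169) = -22/169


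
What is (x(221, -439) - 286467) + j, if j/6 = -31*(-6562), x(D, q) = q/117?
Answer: 109285166/117 ≈ 9.3406e+5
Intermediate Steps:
x(D, q) = q/117 (x(D, q) = q*(1/117) = q/117)
j = 1220532 (j = 6*(-31*(-6562)) = 6*203422 = 1220532)
(x(221, -439) - 286467) + j = ((1/117)*(-439) - 286467) + 1220532 = (-439/117 - 286467) + 1220532 = -33517078/117 + 1220532 = 109285166/117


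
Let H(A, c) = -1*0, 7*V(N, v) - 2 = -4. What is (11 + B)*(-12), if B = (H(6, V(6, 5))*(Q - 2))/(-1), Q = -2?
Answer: -132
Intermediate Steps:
V(N, v) = -2/7 (V(N, v) = 2/7 + (1/7)*(-4) = 2/7 - 4/7 = -2/7)
H(A, c) = 0
B = 0 (B = (0*(-2 - 2))/(-1) = (0*(-4))*(-1) = 0*(-1) = 0)
(11 + B)*(-12) = (11 + 0)*(-12) = 11*(-12) = -132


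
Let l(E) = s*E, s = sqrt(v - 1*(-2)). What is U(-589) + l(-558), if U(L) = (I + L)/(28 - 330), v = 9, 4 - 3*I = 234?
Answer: 1997/906 - 558*sqrt(11) ≈ -1848.5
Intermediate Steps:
I = -230/3 (I = 4/3 - 1/3*234 = 4/3 - 78 = -230/3 ≈ -76.667)
s = sqrt(11) (s = sqrt(9 - 1*(-2)) = sqrt(9 + 2) = sqrt(11) ≈ 3.3166)
U(L) = 115/453 - L/302 (U(L) = (-230/3 + L)/(28 - 330) = (-230/3 + L)/(-302) = (-230/3 + L)*(-1/302) = 115/453 - L/302)
l(E) = E*sqrt(11) (l(E) = sqrt(11)*E = E*sqrt(11))
U(-589) + l(-558) = (115/453 - 1/302*(-589)) - 558*sqrt(11) = (115/453 + 589/302) - 558*sqrt(11) = 1997/906 - 558*sqrt(11)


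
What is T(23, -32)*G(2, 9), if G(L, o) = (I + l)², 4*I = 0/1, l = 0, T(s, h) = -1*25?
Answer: 0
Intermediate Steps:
T(s, h) = -25
I = 0 (I = (0/1)/4 = (0*1)/4 = (¼)*0 = 0)
G(L, o) = 0 (G(L, o) = (0 + 0)² = 0² = 0)
T(23, -32)*G(2, 9) = -25*0 = 0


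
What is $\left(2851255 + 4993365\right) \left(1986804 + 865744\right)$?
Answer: $22377155091760$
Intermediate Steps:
$\left(2851255 + 4993365\right) \left(1986804 + 865744\right) = 7844620 \cdot 2852548 = 22377155091760$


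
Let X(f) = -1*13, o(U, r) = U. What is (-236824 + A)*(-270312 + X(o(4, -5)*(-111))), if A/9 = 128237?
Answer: -247971555425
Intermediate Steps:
A = 1154133 (A = 9*128237 = 1154133)
X(f) = -13
(-236824 + A)*(-270312 + X(o(4, -5)*(-111))) = (-236824 + 1154133)*(-270312 - 13) = 917309*(-270325) = -247971555425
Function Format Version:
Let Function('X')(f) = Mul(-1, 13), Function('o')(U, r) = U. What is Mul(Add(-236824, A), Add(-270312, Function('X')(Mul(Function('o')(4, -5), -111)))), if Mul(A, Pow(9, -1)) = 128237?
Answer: -247971555425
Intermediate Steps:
A = 1154133 (A = Mul(9, 128237) = 1154133)
Function('X')(f) = -13
Mul(Add(-236824, A), Add(-270312, Function('X')(Mul(Function('o')(4, -5), -111)))) = Mul(Add(-236824, 1154133), Add(-270312, -13)) = Mul(917309, -270325) = -247971555425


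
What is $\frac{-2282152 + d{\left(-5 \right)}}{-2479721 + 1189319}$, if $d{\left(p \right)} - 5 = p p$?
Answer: $\frac{1141061}{645201} \approx 1.7685$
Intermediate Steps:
$d{\left(p \right)} = 5 + p^{2}$ ($d{\left(p \right)} = 5 + p p = 5 + p^{2}$)
$\frac{-2282152 + d{\left(-5 \right)}}{-2479721 + 1189319} = \frac{-2282152 + \left(5 + \left(-5\right)^{2}\right)}{-2479721 + 1189319} = \frac{-2282152 + \left(5 + 25\right)}{-1290402} = \left(-2282152 + 30\right) \left(- \frac{1}{1290402}\right) = \left(-2282122\right) \left(- \frac{1}{1290402}\right) = \frac{1141061}{645201}$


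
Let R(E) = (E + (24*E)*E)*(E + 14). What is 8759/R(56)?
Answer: 8759/5272400 ≈ 0.0016613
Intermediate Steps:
R(E) = (14 + E)*(E + 24*E²) (R(E) = (E + 24*E²)*(14 + E) = (14 + E)*(E + 24*E²))
8759/R(56) = 8759/((56*(14 + 24*56² + 337*56))) = 8759/((56*(14 + 24*3136 + 18872))) = 8759/((56*(14 + 75264 + 18872))) = 8759/((56*94150)) = 8759/5272400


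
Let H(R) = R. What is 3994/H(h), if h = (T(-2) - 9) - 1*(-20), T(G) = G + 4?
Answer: 3994/13 ≈ 307.23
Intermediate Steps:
T(G) = 4 + G
h = 13 (h = ((4 - 2) - 9) - 1*(-20) = (2 - 9) + 20 = -7 + 20 = 13)
3994/H(h) = 3994/13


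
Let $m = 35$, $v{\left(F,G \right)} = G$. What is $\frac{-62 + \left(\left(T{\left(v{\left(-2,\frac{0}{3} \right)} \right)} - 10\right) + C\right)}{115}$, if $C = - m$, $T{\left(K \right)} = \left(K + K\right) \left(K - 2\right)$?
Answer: $- \frac{107}{115} \approx -0.93044$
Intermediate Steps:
$T{\left(K \right)} = 2 K \left(-2 + K\right)$
$C = -35$ ($C = \left(-1\right) 35 = -35$)
$\frac{-62 + \left(\left(T{\left(v{\left(-2,\frac{0}{3} \right)} \right)} - 10\right) + C\right)}{115} = \frac{-62 - \left(45 - 2 \cdot \frac{0}{3} \left(-2 + \frac{0}{3}\right)\right)}{115} = \left(-62 - \left(45 - 2 \cdot 0 \cdot \frac{1}{3} \left(-2 + 0 \cdot \frac{1}{3}\right)\right)\right) \frac{1}{115} = \left(-62 - 45\right) \frac{1}{115} = \left(-107\right) \frac{1}{115} = - \frac{107}{115}$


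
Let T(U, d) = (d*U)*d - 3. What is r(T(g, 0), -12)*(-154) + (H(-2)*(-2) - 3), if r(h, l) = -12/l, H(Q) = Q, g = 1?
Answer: -153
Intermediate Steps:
T(U, d) = -3 + U*d² (T(U, d) = (U*d)*d - 3 = U*d² - 3 = -3 + U*d²)
r(T(g, 0), -12)*(-154) + (H(-2)*(-2) - 3) = -12/(-12)*(-154) + (-2*(-2) - 3) = -12*(-1/12)*(-154) + (4 - 3) = 1*(-154) + 1 = -154 + 1 = -153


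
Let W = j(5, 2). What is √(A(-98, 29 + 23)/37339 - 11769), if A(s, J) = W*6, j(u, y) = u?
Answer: I*√16408349519079/37339 ≈ 108.48*I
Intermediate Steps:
W = 5
A(s, J) = 30 (A(s, J) = 5*6 = 30)
√(A(-98, 29 + 23)/37339 - 11769) = √(30/37339 - 11769) = √(-439442661/37339) = I*√16408349519079/37339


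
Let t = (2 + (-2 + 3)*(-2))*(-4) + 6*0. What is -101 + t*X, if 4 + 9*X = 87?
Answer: -101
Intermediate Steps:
X = 83/9 (X = -4/9 + (⅑)*87 = -4/9 + 29/3 = 83/9 ≈ 9.2222)
t = 0 (t = (2 + 1*(-2))*(-4) + 0 = (2 - 2)*(-4) + 0 = 0*(-4) + 0 = 0 + 0 = 0)
-101 + t*X = -101 + 0*(83/9) = -101 + 0 = -101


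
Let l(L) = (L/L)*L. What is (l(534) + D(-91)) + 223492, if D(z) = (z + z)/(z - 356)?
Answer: 100139804/447 ≈ 2.2403e+5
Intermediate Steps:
D(z) = 2*z/(-356 + z) (D(z) = (2*z)/(-356 + z) = 2*z/(-356 + z))
l(L) = L (l(L) = 1*L = L)
(l(534) + D(-91)) + 223492 = (534 + 2*(-91)/(-356 - 91)) + 223492 = (534 + 2*(-91)/(-447)) + 223492 = (534 + 2*(-91)*(-1/447)) + 223492 = (534 + 182/447) + 223492 = 238880/447 + 223492 = 100139804/447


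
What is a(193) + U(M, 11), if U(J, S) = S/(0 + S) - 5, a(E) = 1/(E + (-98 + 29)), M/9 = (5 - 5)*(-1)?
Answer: -495/124 ≈ -3.9919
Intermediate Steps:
M = 0 (M = 9*((5 - 5)*(-1)) = 9*(0*(-1)) = 9*0 = 0)
a(E) = 1/(-69 + E) (a(E) = 1/(E - 69) = 1/(-69 + E))
U(J, S) = -4 (U(J, S) = S/S - 5 = 1 - 5 = -4)
a(193) + U(M, 11) = 1/(-69 + 193) - 4 = 1/124 - 4 = -495/124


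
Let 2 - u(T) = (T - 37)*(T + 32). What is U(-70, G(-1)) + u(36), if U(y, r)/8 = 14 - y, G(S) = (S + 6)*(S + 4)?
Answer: 742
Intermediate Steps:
u(T) = 2 - (-37 + T)*(32 + T) (u(T) = 2 - (T - 37)*(T + 32) = 2 - (-37 + T)*(32 + T))
G(S) = (4 + S)*(6 + S) (G(S) = (6 + S)*(4 + S) = (4 + S)*(6 + S))
U(y, r) = 112 - 8*y (U(y, r) = 8*(14 - y) = 112 - 8*y)
U(-70, G(-1)) + u(36) = (112 - 8*(-70)) + (1186 - 1*36² + 5*36) = (112 + 560) + (1186 - 1*1296 + 180) = 672 + (1186 - 1296 + 180) = 672 + 70 = 742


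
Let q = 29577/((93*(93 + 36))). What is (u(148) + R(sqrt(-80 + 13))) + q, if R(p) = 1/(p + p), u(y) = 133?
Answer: 541726/3999 - I*sqrt(67)/134 ≈ 135.47 - 0.061085*I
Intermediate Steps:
R(p) = 1/(2*p)
q = 9859/3999 (q = 29577/((93*129)) = 29577/11997 = 29577*(1/11997) = 9859/3999 ≈ 2.4654)
(u(148) + R(sqrt(-80 + 13))) + q = (133 + 1/(2*(sqrt(-80 + 13)))) + 9859/3999 = (133 + 1/(2*(sqrt(-67)))) + 9859/3999 = (133 + 1/(2*((I*sqrt(67))))) + 9859/3999 = (133 + (-I*sqrt(67)/67)/2) + 9859/3999 = (133 - I*sqrt(67)/134) + 9859/3999 = 541726/3999 - I*sqrt(67)/134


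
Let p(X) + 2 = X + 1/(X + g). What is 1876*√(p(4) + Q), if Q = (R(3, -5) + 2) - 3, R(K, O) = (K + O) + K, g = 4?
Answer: 469*√34 ≈ 2734.7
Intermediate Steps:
R(K, O) = O + 2*K
Q = 0 (Q = ((-5 + 2*3) + 2) - 3 = ((-5 + 6) + 2) - 3 = (1 + 2) - 3 = 3 - 3 = 0)
p(X) = -2 + X + 1/(4 + X) (p(X) = -2 + (X + 1/(X + 4)) = -2 + (X + 1/(4 + X)) = -2 + X + 1/(4 + X))
1876*√(p(4) + Q) = 1876*√((-7 + 4² + 2*4)/(4 + 4) + 0) = 1876*√((-7 + 16 + 8)/8 + 0) = 1876*√((⅛)*17 + 0) = 1876*√(17/8 + 0) = 1876*√(17/8) = 1876*(√34/4) = 469*√34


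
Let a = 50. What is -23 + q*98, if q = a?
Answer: 4877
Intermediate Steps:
q = 50
-23 + q*98 = -23 + 50*98 = -23 + 4900 = 4877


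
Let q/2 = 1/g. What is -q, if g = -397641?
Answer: 2/397641 ≈ 5.0297e-6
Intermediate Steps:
q = -2/397641 (q = 2/(-397641) = 2*(-1/397641) = -2/397641 ≈ -5.0297e-6)
-q = -1*(-2/397641) = 2/397641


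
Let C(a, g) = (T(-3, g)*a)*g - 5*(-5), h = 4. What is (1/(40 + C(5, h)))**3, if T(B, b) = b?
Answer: 1/3048625 ≈ 3.2802e-7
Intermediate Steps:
C(a, g) = 25 + a*g**2 (C(a, g) = (g*a)*g - 5*(-5) = (a*g)*g + 25 = a*g**2 + 25 = 25 + a*g**2)
(1/(40 + C(5, h)))**3 = (1/(40 + (25 + 5*4**2)))**3 = (1/(40 + (25 + 5*16)))**3 = (1/(40 + (25 + 80)))**3 = (1/(40 + 105))**3 = (1/145)**3 = 1/3048625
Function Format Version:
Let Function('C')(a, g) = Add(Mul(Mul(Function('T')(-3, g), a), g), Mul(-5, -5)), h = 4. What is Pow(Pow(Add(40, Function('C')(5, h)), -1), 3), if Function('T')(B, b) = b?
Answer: Rational(1, 3048625) ≈ 3.2802e-7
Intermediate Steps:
Function('C')(a, g) = Add(25, Mul(a, Pow(g, 2))) (Function('C')(a, g) = Add(Mul(Mul(g, a), g), Mul(-5, -5)) = Add(Mul(Mul(a, g), g), 25) = Add(Mul(a, Pow(g, 2)), 25) = Add(25, Mul(a, Pow(g, 2))))
Pow(Pow(Add(40, Function('C')(5, h)), -1), 3) = Pow(Pow(Add(40, Add(25, Mul(5, Pow(4, 2)))), -1), 3) = Pow(Pow(Add(40, Add(25, Mul(5, 16))), -1), 3) = Pow(Pow(Add(40, Add(25, 80)), -1), 3) = Pow(Pow(Add(40, 105), -1), 3) = Pow(Pow(145, -1), 3) = Pow(Rational(1, 145), 3) = Rational(1, 3048625)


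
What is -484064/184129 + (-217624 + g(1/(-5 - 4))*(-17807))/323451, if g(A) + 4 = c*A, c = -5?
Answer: -1668134531047/536010382611 ≈ -3.1121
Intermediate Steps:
g(A) = -4 - 5*A
-484064/184129 + (-217624 + g(1/(-5 - 4))*(-17807))/323451 = -484064/184129 + (-217624 + (-4 - 5/(-5 - 4))*(-17807))/323451 = -484064*1/184129 + (-217624 + (-4 - 5/(-9))*(-17807))*(1/323451) = -484064/184129 + (-217624 + (-4 - 5*(-1/9))*(-17807))*(1/323451) = -484064/184129 + (-217624 + (-4 + 5/9)*(-17807))*(1/323451) = -484064/184129 + (-217624 - 31/9*(-17807))*(1/323451) = -484064/184129 + (-217624 + 552017/9)*(1/323451) = -484064/184129 - 1406599/9*1/323451 = -484064/184129 - 1406599/2911059 = -1668134531047/536010382611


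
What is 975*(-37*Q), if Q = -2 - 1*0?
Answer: 72150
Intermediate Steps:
Q = -2 (Q = -2 + 0 = -2)
975*(-37*Q) = 975*(-37*(-2)) = 975*74 = 72150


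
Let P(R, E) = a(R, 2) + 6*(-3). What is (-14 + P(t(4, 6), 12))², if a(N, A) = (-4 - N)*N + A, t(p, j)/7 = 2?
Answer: 79524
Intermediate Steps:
t(p, j) = 14 (t(p, j) = 7*2 = 14)
a(N, A) = A + N*(-4 - N) (a(N, A) = N*(-4 - N) + A = A + N*(-4 - N))
P(R, E) = -16 - R² - 4*R (P(R, E) = (2 - R² - 4*R) + 6*(-3) = (2 - R² - 4*R) - 18 = -16 - R² - 4*R)
(-14 + P(t(4, 6), 12))² = (-14 + (-16 - 1*14² - 4*14))² = (-14 + (-16 - 1*196 - 56))² = (-14 + (-16 - 196 - 56))² = (-14 - 268)² = (-282)² = 79524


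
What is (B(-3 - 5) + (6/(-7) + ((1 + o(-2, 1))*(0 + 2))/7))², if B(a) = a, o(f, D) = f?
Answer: 4096/49 ≈ 83.592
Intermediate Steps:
(B(-3 - 5) + (6/(-7) + ((1 + o(-2, 1))*(0 + 2))/7))² = ((-3 - 5) + (6/(-7) + ((1 - 2)*(0 + 2))/7))² = (-8 + (6*(-⅐) - 1*2*(⅐)))² = (-8 + (-6/7 - 2*⅐))² = (-8 + (-6/7 - 2/7))² = (-8 - 8/7)² = (-64/7)² = 4096/49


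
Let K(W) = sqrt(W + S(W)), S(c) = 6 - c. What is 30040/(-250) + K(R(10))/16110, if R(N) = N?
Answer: -3004/25 + sqrt(6)/16110 ≈ -120.16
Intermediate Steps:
K(W) = sqrt(6) (K(W) = sqrt(W + (6 - W)) = sqrt(6))
30040/(-250) + K(R(10))/16110 = 30040/(-250) + sqrt(6)/16110 = 30040*(-1/250) + sqrt(6)*(1/16110) = -3004/25 + sqrt(6)/16110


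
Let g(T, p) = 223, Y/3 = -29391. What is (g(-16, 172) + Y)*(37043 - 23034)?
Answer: -1232091550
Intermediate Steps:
Y = -88173 (Y = 3*(-29391) = -88173)
(g(-16, 172) + Y)*(37043 - 23034) = (223 - 88173)*(37043 - 23034) = -87950*14009 = -1232091550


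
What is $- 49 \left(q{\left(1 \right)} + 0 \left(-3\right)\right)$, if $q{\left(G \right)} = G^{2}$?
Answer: $-49$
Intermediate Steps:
$- 49 \left(q{\left(1 \right)} + 0 \left(-3\right)\right) = - 49 \left(1^{2} + 0 \left(-3\right)\right) = - 49 \left(1 + 0\right) = \left(-49\right) 1 = -49$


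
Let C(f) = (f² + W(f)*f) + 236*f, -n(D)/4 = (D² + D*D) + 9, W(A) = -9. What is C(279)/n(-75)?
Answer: -7843/2502 ≈ -3.1347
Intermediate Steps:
n(D) = -36 - 8*D² (n(D) = -4*((D² + D*D) + 9) = -4*((D² + D²) + 9) = -4*(2*D² + 9) = -4*(9 + 2*D²) = -36 - 8*D²)
C(f) = f² + 227*f (C(f) = (f² - 9*f) + 236*f = f² + 227*f)
C(279)/n(-75) = (279*(227 + 279))/(-36 - 8*(-75)²) = (279*506)/(-36 - 8*5625) = 141174/(-36 - 45000) = 141174/(-45036) = 141174*(-1/45036) = -7843/2502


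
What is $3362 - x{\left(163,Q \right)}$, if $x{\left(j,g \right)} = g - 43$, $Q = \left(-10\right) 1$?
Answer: $3415$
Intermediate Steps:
$Q = -10$
$x{\left(j,g \right)} = -43 + g$
$3362 - x{\left(163,Q \right)} = 3362 - \left(-43 - 10\right) = 3362 - -53 = 3362 + 53 = 3415$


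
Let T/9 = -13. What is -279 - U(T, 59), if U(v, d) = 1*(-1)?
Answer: -278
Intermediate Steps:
T = -117 (T = 9*(-13) = -117)
U(v, d) = -1
-279 - U(T, 59) = -279 - 1*(-1) = -279 + 1 = -278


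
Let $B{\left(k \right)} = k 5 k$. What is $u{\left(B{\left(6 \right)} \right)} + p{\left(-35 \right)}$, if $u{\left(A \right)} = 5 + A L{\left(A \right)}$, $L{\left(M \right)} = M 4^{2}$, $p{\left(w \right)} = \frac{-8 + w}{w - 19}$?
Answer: $\frac{27993913}{54} \approx 5.1841 \cdot 10^{5}$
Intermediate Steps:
$B{\left(k \right)} = 5 k^{2}$ ($B{\left(k \right)} = 5 k k = 5 k^{2}$)
$p{\left(w \right)} = \frac{-8 + w}{-19 + w}$
$L{\left(M \right)} = 16 M$ ($L{\left(M \right)} = M 16 = 16 M$)
$u{\left(A \right)} = 5 + 16 A^{2}$ ($u{\left(A \right)} = 5 + A 16 A = 5 + 16 A^{2}$)
$u{\left(B{\left(6 \right)} \right)} + p{\left(-35 \right)} = \left(5 + 16 \left(5 \cdot 6^{2}\right)^{2}\right) + \frac{-8 - 35}{-19 - 35} = \left(5 + 16 \left(5 \cdot 36\right)^{2}\right) + \frac{1}{-54} \left(-43\right) = \left(5 + 16 \cdot 180^{2}\right) - - \frac{43}{54} = \left(5 + 16 \cdot 32400\right) + \frac{43}{54} = \left(5 + 518400\right) + \frac{43}{54} = 518405 + \frac{43}{54} = \frac{27993913}{54}$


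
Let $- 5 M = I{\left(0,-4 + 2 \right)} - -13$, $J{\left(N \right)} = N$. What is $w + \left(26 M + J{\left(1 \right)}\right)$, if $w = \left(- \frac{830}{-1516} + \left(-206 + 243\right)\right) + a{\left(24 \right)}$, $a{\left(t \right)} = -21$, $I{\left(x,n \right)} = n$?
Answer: $- \frac{150283}{3790} \approx -39.653$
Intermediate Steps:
$M = - \frac{11}{5}$ ($M = - \frac{\left(-4 + 2\right) - -13}{5} = - \frac{-2 + 13}{5} = \left(- \frac{1}{5}\right) 11 = - \frac{11}{5} \approx -2.2$)
$w = \frac{12543}{758}$ ($w = \left(- \frac{830}{-1516} + \left(-206 + 243\right)\right) - 21 = \left(\left(-830\right) \left(- \frac{1}{1516}\right) + 37\right) - 21 = \left(\frac{415}{758} + 37\right) - 21 = \frac{28461}{758} - 21 = \frac{12543}{758} \approx 16.547$)
$w + \left(26 M + J{\left(1 \right)}\right) = \frac{12543}{758} + \left(26 \left(- \frac{11}{5}\right) + 1\right) = \frac{12543}{758} + \left(- \frac{286}{5} + 1\right) = \frac{12543}{758} - \frac{281}{5} = - \frac{150283}{3790}$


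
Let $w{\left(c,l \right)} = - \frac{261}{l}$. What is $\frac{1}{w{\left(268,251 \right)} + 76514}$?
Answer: $\frac{251}{19204753} \approx 1.307 \cdot 10^{-5}$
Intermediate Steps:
$\frac{1}{w{\left(268,251 \right)} + 76514} = \frac{1}{- \frac{261}{251} + 76514} = \frac{1}{\frac{19204753}{251}} = \frac{251}{19204753}$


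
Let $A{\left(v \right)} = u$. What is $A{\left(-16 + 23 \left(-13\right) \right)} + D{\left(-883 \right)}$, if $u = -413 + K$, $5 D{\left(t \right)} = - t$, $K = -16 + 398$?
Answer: $\frac{728}{5} \approx 145.6$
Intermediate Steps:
$K = 382$
$D{\left(t \right)} = - \frac{t}{5}$ ($D{\left(t \right)} = \frac{\left(-1\right) t}{5} = - \frac{t}{5}$)
$u = -31$ ($u = -413 + 382 = -31$)
$A{\left(v \right)} = -31$
$A{\left(-16 + 23 \left(-13\right) \right)} + D{\left(-883 \right)} = -31 - - \frac{883}{5} = -31 + \frac{883}{5} = \frac{728}{5}$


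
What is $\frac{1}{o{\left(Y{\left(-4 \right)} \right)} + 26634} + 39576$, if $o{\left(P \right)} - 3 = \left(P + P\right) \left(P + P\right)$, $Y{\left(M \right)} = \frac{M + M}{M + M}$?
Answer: $\frac{1054344217}{26641} \approx 39576.0$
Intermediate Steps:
$Y{\left(M \right)} = 1$ ($Y{\left(M \right)} = \frac{2 M}{2 M} = 2 M \frac{1}{2 M} = 1$)
$o{\left(P \right)} = 3 + 4 P^{2}$ ($o{\left(P \right)} = 3 + \left(P + P\right) \left(P + P\right) = 3 + 2 P 2 P = 3 + 4 P^{2}$)
$\frac{1}{o{\left(Y{\left(-4 \right)} \right)} + 26634} + 39576 = \frac{1}{\left(3 + 4 \cdot 1^{2}\right) + 26634} + 39576 = \frac{1}{\left(3 + 4 \cdot 1\right) + 26634} + 39576 = \frac{1}{\left(3 + 4\right) + 26634} + 39576 = \frac{1}{7 + 26634} + 39576 = \frac{1}{26641} + 39576 = \frac{1054344217}{26641}$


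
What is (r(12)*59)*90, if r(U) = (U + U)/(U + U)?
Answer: 5310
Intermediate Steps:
r(U) = 1 (r(U) = (2*U)/((2*U)) = (2*U)*(1/(2*U)) = 1)
(r(12)*59)*90 = (1*59)*90 = 59*90 = 5310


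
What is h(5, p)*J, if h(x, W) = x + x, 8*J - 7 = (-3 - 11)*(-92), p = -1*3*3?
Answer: 6475/4 ≈ 1618.8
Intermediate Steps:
p = -9 (p = -3*3 = -9)
J = 1295/8 (J = 7/8 + ((-3 - 11)*(-92))/8 = 7/8 + (-14*(-92))/8 = 7/8 + (⅛)*1288 = 7/8 + 161 = 1295/8 ≈ 161.88)
h(x, W) = 2*x
h(5, p)*J = (2*5)*(1295/8) = 10*(1295/8) = 6475/4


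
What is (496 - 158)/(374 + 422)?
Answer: 169/398 ≈ 0.42462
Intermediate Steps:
(496 - 158)/(374 + 422) = 338/796 = 338*(1/796) = 169/398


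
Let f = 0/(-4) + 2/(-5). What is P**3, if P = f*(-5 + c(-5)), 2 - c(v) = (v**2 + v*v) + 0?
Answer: 1191016/125 ≈ 9528.1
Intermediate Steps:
c(v) = 2 - 2*v**2 (c(v) = 2 - ((v**2 + v*v) + 0) = 2 - ((v**2 + v**2) + 0) = 2 - (2*v**2 + 0) = 2 - 2*v**2)
f = -2/5 (f = 0*(-1/4) + 2*(-1/5) = 0 - 2/5 = -2/5 ≈ -0.40000)
P = 106/5 (P = -2*(-5 + (2 - 2*(-5)**2))/5 = -2*(-5 + (2 - 2*25))/5 = -2*(-5 + (2 - 50))/5 = -2*(-5 - 48)/5 = -2/5*(-53) = 106/5 ≈ 21.200)
P**3 = (106/5)**3 = 1191016/125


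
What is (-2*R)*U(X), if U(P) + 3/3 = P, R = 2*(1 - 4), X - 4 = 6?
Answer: 108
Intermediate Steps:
X = 10 (X = 4 + 6 = 10)
R = -6 (R = 2*(-3) = -6)
U(P) = -1 + P
(-2*R)*U(X) = (-2*(-6))*(-1 + 10) = 12*9 = 108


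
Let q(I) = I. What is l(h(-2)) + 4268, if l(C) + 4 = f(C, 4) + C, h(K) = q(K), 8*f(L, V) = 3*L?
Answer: 17045/4 ≈ 4261.3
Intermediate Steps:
f(L, V) = 3*L/8 (f(L, V) = (3*L)/8 = 3*L/8)
h(K) = K
l(C) = -4 + 11*C/8 (l(C) = -4 + (3*C/8 + C) = -4 + 11*C/8)
l(h(-2)) + 4268 = (-4 + (11/8)*(-2)) + 4268 = (-4 - 11/4) + 4268 = -27/4 + 4268 = 17045/4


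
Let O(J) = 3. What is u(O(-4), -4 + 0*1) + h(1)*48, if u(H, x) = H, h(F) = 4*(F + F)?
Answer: 387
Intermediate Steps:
h(F) = 8*F (h(F) = 4*(2*F) = 8*F)
u(O(-4), -4 + 0*1) + h(1)*48 = 3 + (8*1)*48 = 3 + 8*48 = 3 + 384 = 387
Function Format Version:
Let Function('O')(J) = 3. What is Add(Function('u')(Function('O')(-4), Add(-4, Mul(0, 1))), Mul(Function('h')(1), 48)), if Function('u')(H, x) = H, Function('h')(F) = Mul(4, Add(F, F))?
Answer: 387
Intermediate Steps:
Function('h')(F) = Mul(8, F) (Function('h')(F) = Mul(4, Mul(2, F)) = Mul(8, F))
Add(Function('u')(Function('O')(-4), Add(-4, Mul(0, 1))), Mul(Function('h')(1), 48)) = Add(3, Mul(Mul(8, 1), 48)) = Add(3, Mul(8, 48)) = Add(3, 384) = 387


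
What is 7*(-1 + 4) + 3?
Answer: 24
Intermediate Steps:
7*(-1 + 4) + 3 = 7*3 + 3 = 21 + 3 = 24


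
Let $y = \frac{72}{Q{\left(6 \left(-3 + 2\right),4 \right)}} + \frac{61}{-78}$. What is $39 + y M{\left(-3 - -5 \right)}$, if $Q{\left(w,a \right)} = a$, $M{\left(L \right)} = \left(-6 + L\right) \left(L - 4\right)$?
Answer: $\frac{6893}{39} \approx 176.74$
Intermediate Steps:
$M{\left(L \right)} = \left(-6 + L\right) \left(-4 + L\right)$
$y = \frac{1343}{78}$ ($y = \frac{72}{4} + \frac{61}{-78} = 72 \cdot \frac{1}{4} + 61 \left(- \frac{1}{78}\right) = 18 - \frac{61}{78} = \frac{1343}{78} \approx 17.218$)
$39 + y M{\left(-3 - -5 \right)} = 39 + \frac{1343 \left(24 + \left(-3 - -5\right)^{2} - 10 \left(-3 - -5\right)\right)}{78} = 39 + \frac{1343 \left(24 + \left(-3 + 5\right)^{2} - 10 \left(-3 + 5\right)\right)}{78} = 39 + \frac{1343 \left(24 + 2^{2} - 20\right)}{78} = 39 + \frac{1343 \left(24 + 4 - 20\right)}{78} = 39 + \frac{1343}{78} \cdot 8 = 39 + \frac{5372}{39} = \frac{6893}{39}$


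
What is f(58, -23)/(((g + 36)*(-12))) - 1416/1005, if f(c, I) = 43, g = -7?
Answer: -178661/116580 ≈ -1.5325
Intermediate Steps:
f(58, -23)/(((g + 36)*(-12))) - 1416/1005 = 43/(((-7 + 36)*(-12))) - 1416/1005 = 43/((29*(-12))) - 1416*1/1005 = 43/(-348) - 472/335 = 43*(-1/348) - 472/335 = -43/348 - 472/335 = -178661/116580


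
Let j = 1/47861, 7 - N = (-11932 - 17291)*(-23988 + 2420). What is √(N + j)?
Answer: 2*I*√360942659242209759/47861 ≈ 25105.0*I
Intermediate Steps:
N = -630281657 (N = 7 - (-11932 - 17291)*(-23988 + 2420) = 7 - (-29223)*(-21568) = 7 - 1*630281664 = 7 - 630281664 = -630281657)
j = 1/47861 ≈ 2.0894e-5
√(N + j) = √(-630281657 + 1/47861) = √(-30165910385676/47861) = 2*I*√360942659242209759/47861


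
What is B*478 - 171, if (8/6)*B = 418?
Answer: 149682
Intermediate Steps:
B = 627/2 (B = (3/4)*418 = 627/2 ≈ 313.50)
B*478 - 171 = (627/2)*478 - 171 = 149853 - 171 = 149682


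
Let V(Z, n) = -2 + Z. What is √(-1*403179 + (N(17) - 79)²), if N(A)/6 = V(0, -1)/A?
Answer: I*√114682706/17 ≈ 629.94*I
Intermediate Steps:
N(A) = -12/A (N(A) = 6*((-2 + 0)/A) = 6*(-2/A) = -12/A)
√(-1*403179 + (N(17) - 79)²) = √(-1*403179 + (-12/17 - 79)²) = √(-403179 + (-12*1/17 - 79)²) = √(-403179 + (-12/17 - 79)²) = √(-403179 + (-1355/17)²) = √(-403179 + 1836025/289) = √(-114682706/289) = I*√114682706/17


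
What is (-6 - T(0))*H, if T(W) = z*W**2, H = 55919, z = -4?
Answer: -335514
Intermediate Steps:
T(W) = -4*W**2
(-6 - T(0))*H = (-6 - (-4)*0**2)*55919 = (-6 - (-4)*0)*55919 = (-6 - 1*0)*55919 = (-6 + 0)*55919 = -6*55919 = -335514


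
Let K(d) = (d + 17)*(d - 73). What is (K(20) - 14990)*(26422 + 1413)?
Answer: -471831085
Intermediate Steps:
K(d) = (-73 + d)*(17 + d) (K(d) = (17 + d)*(-73 + d) = (-73 + d)*(17 + d))
(K(20) - 14990)*(26422 + 1413) = ((-1241 + 20² - 56*20) - 14990)*(26422 + 1413) = ((-1241 + 400 - 1120) - 14990)*27835 = (-1961 - 14990)*27835 = -16951*27835 = -471831085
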